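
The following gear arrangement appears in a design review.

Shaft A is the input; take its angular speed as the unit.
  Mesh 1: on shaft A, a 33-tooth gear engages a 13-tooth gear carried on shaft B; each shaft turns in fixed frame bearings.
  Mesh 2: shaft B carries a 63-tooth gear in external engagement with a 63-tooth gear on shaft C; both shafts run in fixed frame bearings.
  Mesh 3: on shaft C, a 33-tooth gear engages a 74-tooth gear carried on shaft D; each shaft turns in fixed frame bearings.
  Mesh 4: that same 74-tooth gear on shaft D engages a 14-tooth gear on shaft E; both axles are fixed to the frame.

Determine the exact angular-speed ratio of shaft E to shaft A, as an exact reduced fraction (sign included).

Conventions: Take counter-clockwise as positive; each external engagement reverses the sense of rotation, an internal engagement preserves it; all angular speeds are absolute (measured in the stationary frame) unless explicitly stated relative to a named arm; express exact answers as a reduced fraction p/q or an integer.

1089/182

class = fixed-axis compound train [4 meshes; 4 ratios multiply, 4 sense flips]
mesh 1 [33T→13T]: running ratio 33/13, sense −
mesh 2 [63T→63T]: running ratio 33/13, sense +
mesh 3 [33T→74T]: running ratio 1089/962, sense −
mesh 4 [74T→14T]: running ratio 1089/182, sense +
ω_out/ω_in = 1089/182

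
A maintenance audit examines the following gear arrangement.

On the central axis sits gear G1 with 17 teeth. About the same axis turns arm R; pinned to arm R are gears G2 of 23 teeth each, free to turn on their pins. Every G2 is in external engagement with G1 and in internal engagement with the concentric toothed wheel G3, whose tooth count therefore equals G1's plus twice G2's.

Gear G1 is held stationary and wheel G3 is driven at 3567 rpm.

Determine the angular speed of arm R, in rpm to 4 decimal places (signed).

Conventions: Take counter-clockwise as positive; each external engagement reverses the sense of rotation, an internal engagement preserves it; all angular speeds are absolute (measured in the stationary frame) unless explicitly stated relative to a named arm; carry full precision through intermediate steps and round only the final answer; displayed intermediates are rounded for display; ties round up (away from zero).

planetary set (17T centre, 23T on arm, 63T internal) — Willis relation
normalise by the input: solve with ω_ring = 1, then scale by 3567 rpm
ring teeth: 17 + 2·23 = 63
17(ω_sun−ω_arm) = −63(ω_ring−ω_arm),  ω_sun = 0, ω_ring = 1
17(0−ω_arm) = −63(1−ω_arm)  ⇒  80·ω_arm = 63  ⇒  ω_arm = 63/80
scale: ω_arm = 63/80 × 3567 rpm = +2809.0125 rpm

+2809.0125 rpm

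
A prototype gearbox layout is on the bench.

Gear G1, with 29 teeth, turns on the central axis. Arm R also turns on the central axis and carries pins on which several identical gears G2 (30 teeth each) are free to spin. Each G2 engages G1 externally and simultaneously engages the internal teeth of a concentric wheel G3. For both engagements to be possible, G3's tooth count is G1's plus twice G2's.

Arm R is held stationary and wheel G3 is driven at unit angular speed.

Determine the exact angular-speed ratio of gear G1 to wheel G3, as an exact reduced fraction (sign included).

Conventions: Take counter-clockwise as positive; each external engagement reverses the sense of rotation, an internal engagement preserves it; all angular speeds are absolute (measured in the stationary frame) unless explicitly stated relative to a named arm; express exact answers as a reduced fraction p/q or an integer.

recognized (axles ride arm R): planetary set, 29/30/89 teeth
ring teeth: 29 + 2·30 = 89
29(ω_sun−ω_arm) = −89(ω_ring−ω_arm),  ω_arm = 0, ω_ring = 1
ω_sun = 0 − (89/29)(1−0) = -89/29
ω_out/ω_in = -89/29

-89/29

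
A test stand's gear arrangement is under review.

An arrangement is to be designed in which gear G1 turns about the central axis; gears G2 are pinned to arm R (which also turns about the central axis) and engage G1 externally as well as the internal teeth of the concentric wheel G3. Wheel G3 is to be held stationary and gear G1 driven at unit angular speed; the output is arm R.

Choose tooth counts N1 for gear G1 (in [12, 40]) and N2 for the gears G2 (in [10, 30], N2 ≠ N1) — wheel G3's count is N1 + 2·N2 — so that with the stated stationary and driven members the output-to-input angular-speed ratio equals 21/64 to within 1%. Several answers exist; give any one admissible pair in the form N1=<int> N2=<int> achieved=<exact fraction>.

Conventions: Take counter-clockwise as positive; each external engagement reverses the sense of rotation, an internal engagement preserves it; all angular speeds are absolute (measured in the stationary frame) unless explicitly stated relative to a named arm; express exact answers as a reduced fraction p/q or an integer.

topology: planetary set — design target 21/64, arm = carrier (Willis)
Willis with ω_ring = 0: ω_arm/ω_sun = N1/(N1+N3); set equal to 21/64  ⇒  N3/N1 = 1/(21/64) − 1 = 43/21
N3 = N1 + 2·N2  ⇒  N2/N1 = (N3/N1 − 1)/2 = (43/21 − 1)/2 = 11/21
smallest multiple with N1 ≥ 12 and N2 ≥ 10: k = 1  ⇒  N1 = 1·21 = 21, N2 = 1·11 = 11 (N1 ≤ 40, N2 ≤ 30, N2 ≠ N1 ✓), N3 = 21 + 2·11 = 43
check: N1/(N1+N3) with N1 = 21, N3 = 43 gives 21/64; |achieved − target| = 0 ≤ 21/6400 ✓

N1=21 N2=11 achieved=21/64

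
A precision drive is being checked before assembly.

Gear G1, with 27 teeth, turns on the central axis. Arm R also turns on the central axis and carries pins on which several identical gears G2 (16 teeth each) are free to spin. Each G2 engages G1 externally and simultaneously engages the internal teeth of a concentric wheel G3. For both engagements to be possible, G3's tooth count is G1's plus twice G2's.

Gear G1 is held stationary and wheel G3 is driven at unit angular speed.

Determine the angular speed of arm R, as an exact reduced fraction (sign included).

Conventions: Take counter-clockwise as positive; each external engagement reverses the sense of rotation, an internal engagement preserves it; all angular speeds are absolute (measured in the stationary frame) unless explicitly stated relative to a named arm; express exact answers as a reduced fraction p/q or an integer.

topology: planetary set — G1 27T / G2 16T / G3 59T, arm = carrier (Willis)
ring teeth: 27 + 2·16 = 59
27(ω_sun−ω_arm) = −59(ω_ring−ω_arm),  ω_sun = 0, ω_ring = 1
27(0−ω_arm) = −59(1−ω_arm)  ⇒  86·ω_arm = 59  ⇒  ω_arm = 59/86
exact speed ratio = 59/86

59/86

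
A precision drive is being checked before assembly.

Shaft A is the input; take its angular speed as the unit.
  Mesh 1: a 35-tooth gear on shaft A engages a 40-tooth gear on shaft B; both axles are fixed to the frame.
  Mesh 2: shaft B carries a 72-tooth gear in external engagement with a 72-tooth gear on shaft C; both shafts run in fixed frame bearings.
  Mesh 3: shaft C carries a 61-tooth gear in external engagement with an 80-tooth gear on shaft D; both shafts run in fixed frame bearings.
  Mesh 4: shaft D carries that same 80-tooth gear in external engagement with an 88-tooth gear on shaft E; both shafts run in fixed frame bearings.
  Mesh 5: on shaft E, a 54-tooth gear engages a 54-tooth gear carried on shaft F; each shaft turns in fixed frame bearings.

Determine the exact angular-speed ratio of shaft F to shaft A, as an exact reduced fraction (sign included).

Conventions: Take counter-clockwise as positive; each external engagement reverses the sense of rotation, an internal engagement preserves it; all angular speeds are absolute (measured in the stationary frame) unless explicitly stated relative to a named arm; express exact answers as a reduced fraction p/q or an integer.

-427/704

class = fixed-axis compound train [5 meshes; 5 ratios multiply, 5 sense flips]
mesh 1 [35T→40T]: running ratio 7/8, sense −
mesh 2 [72T→72T]: running ratio 7/8, sense +
mesh 3 [61T→80T]: running ratio 427/640, sense −
mesh 4 [80T→88T]: running ratio 427/704, sense +
mesh 5 [54T→54T]: running ratio 427/704, sense −
ω_out/ω_in = -427/704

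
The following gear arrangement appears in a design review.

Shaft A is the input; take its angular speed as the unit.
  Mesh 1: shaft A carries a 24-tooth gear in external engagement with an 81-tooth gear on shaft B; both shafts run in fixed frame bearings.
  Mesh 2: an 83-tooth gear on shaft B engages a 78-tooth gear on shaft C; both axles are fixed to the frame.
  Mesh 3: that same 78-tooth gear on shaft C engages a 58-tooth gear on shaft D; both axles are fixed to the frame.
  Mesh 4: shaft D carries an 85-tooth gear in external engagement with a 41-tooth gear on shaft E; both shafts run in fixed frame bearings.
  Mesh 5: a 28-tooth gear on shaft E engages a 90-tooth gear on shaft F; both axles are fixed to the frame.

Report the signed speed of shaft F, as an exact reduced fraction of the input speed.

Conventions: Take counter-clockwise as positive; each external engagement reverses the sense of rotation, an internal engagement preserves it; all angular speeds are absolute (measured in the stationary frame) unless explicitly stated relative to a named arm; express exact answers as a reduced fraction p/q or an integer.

-79016/288927

5-mesh fixed-axis compound train (all bearings frame-fixed)
mesh 1 [24T→81T]: |ω|/ω_in = 1×24/81 = 8/27, sense flips to −
mesh 2 [83T→78T]: |ω|/ω_in = (8/27)×83/78 = 332/1053, sense flips to +
mesh 3 [78T→58T]: |ω|/ω_in = (332/1053)×78/58 = 332/783, sense flips to −
mesh 4 [85T→41T]: |ω|/ω_in = (332/783)×85/41 = 28220/32103, sense flips to +
mesh 5 [28T→90T]: |ω|/ω_in = (28220/32103)×28/90 = 79016/288927, sense flips to −
signed output speed (× input speed) = -79016/288927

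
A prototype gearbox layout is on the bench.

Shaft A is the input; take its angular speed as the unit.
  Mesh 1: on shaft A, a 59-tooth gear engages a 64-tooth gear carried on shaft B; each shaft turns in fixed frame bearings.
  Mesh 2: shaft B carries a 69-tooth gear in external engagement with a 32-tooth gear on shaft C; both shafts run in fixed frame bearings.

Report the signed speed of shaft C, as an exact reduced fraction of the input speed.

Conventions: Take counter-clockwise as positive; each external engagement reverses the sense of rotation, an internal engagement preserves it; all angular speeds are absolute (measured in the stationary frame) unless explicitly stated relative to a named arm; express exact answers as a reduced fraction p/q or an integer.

4071/2048

2-mesh fixed-axis compound train (all bearings frame-fixed)
mesh 1 [59T→64T]: |ω|/ω_in = 1×59/64 = 59/64, sense flips to −
mesh 2 [69T→32T]: |ω|/ω_in = (59/64)×69/32 = 4071/2048, sense flips to +
signed output speed (× input speed) = 4071/2048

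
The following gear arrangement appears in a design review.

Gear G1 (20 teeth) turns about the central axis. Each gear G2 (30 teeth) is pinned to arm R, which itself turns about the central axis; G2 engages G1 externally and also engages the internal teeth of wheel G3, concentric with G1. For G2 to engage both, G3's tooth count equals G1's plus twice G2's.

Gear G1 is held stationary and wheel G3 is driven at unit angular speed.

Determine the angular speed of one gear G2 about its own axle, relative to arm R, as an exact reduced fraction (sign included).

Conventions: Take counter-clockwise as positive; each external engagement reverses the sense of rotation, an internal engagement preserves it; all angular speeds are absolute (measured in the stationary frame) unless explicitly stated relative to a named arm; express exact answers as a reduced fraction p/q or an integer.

8/15

topology: planetary set — G1 20T / G2 30T / G3 80T, arm = carrier (Willis)
ring teeth: 20 + 2·30 = 80
20(ω_sun−ω_arm) = −80(ω_ring−ω_arm),  ω_sun = 0, ω_ring = 1
20(0−ω_arm) = −80(1−ω_arm)  ⇒  100·ω_arm = 80  ⇒  ω_arm = 4/5
sun–planet mesh: 20·(0−4/5) = −30·(ω_p−ω_arm)  ⇒  ω_p−ω_arm = 8/15
exact speed ratio = 8/15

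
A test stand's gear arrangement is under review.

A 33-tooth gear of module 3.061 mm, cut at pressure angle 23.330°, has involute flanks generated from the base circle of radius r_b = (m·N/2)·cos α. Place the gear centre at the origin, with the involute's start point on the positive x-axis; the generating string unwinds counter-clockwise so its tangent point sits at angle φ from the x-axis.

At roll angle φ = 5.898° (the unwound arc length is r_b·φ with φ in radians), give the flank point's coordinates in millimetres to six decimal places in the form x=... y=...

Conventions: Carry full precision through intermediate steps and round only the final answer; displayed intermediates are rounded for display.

x=46.622113 y=0.016845

class = single-mesh tooth geometry [base-circle involute, m = 3.061, 33T]
pitch radius r_p = m·N/2 = 3.061·33/2 = 50.506500
base radius r_b = r_p·cos α = 50.506500·cos 23.330° = 46.377046
roll angle φ = 5.898° = 0.10293952 rad
x = r_b·(cos φ + φ·sin φ) = 46.622113
y = r_b·(sin φ − φ·cos φ) = 0.016845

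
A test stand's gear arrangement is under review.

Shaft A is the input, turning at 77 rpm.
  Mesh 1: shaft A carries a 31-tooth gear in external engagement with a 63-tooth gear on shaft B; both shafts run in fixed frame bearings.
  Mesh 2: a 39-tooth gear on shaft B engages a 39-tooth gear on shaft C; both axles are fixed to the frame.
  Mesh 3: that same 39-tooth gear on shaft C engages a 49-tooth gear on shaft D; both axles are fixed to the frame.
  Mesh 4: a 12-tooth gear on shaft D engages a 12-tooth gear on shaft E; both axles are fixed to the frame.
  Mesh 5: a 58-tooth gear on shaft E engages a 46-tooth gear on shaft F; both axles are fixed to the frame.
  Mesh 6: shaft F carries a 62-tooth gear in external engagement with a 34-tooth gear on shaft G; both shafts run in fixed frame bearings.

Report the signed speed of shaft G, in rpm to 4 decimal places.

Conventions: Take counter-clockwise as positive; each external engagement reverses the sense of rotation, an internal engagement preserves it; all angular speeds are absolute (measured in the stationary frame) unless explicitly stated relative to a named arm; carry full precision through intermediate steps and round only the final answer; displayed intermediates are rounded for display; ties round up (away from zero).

class = fixed-axis compound train [6 meshes; 6 ratios multiply, 6 sense flips]
mesh 1 [31T→63T]: ω = 77.0000×31/63 = 37.8889 rpm, sense flips to −
mesh 2 [39T→39T]: ω = 37.8889×39/39 = 37.8889 rpm, sense flips to +
mesh 3 [39T→49T]: ω = 37.8889×39/49 = 30.1565 rpm, sense flips to −
mesh 4 [12T→12T]: ω = 30.1565×12/12 = 30.1565 rpm, sense flips to +
mesh 5 [58T→46T]: ω = 30.1565×58/46 = 38.0234 rpm, sense flips to −
mesh 6 [62T→34T]: ω = 38.0234×62/34 = 69.3367 rpm, sense flips to +
signed output speed = +69.3367 rpm

+69.3367 rpm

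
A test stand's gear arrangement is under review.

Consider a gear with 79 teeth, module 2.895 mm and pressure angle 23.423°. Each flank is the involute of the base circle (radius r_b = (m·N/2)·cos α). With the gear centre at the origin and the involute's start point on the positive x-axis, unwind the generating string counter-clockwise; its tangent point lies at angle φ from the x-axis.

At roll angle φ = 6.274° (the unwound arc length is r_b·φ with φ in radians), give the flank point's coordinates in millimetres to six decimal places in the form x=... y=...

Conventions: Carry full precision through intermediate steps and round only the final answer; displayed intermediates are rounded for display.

class = single-mesh tooth geometry [base-circle involute, m = 2.895, 79T]
pitch radius r_p = m·N/2 = 2.895·79/2 = 114.352500
base radius r_b = r_p·cos α = 114.352500·cos 23.423° = 104.929297
roll angle φ = 6.274° = 0.10950196 rad
x = r_b·(cos φ + φ·sin φ) = 105.556499
y = r_b·(sin φ − φ·cos φ) = 0.045869

x=105.556499 y=0.045869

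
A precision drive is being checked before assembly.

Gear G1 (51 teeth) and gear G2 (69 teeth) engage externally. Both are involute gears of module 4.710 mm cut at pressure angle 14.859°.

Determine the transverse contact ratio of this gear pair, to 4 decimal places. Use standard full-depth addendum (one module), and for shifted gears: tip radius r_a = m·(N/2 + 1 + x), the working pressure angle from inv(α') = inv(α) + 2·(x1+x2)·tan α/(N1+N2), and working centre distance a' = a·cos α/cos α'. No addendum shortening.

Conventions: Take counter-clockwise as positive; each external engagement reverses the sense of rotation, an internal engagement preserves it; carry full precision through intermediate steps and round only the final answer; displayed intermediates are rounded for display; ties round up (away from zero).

2.1488

topology: single-mesh involute geometry — m = 4.710, 51T/69T pair
base radii: r_b1 = 116.088669, r_b2 = 157.061140
tip radii: r_a1 = 124.815000, r_a2 = 167.205000
no profile shift: α' = α, a' = a
action lengths: √(r_a1²−r_b1²) = 45.849812, √(r_a2²−r_b2²) = 57.352509
base pitch p_b = π·m·cos α = 14.302091
CR = (45.849812 + 57.352509 − 282.600000·sin 14.85900°)/14.302091 = 2.148779
contact ratio ≈ 2.1488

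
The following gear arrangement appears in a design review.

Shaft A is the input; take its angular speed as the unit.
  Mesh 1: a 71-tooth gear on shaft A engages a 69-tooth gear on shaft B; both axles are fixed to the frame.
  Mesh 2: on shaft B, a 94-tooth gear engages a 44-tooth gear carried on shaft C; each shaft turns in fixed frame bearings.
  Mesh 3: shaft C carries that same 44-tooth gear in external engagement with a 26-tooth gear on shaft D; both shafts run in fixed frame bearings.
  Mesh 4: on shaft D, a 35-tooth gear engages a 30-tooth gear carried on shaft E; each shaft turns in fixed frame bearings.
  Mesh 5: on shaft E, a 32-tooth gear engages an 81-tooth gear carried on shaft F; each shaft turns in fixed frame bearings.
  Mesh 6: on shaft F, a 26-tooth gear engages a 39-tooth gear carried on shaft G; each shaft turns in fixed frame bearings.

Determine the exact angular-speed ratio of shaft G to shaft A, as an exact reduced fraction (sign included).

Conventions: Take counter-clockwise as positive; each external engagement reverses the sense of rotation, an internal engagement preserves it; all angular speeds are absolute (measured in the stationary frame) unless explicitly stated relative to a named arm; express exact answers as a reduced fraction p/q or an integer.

747488/653913

class = fixed-axis compound train [6 meshes; 6 ratios multiply, 6 sense flips]
mesh 1 [71T→69T]: running ratio 71/69, sense −
mesh 2 [94T→44T]: running ratio 3337/1518, sense +
mesh 3 [44T→26T]: running ratio 3337/897, sense −
mesh 4 [35T→30T]: running ratio 23359/5382, sense +
mesh 5 [32T→81T]: running ratio 373744/217971, sense −
mesh 6 [26T→39T]: running ratio 747488/653913, sense +
ω_out/ω_in = 747488/653913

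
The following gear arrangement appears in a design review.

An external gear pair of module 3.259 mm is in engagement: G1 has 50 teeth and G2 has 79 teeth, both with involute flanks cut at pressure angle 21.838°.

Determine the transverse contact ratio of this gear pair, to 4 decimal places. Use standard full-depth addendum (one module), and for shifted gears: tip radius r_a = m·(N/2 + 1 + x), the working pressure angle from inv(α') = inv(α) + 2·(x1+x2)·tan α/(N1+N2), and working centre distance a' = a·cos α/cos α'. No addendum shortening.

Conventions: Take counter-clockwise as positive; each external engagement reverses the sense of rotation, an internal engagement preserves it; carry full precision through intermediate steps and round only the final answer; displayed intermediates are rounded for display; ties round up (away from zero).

1.6919

class = single-mesh tooth geometry [involute pair 50T × 79T, m = 3.259]
base radii: r_b1 = 75.628299, r_b2 = 119.492712
tip radii: r_a1 = 84.734000, r_a2 = 131.989500
no profile shift: α' = α, a' = a
action lengths: √(r_a1²−r_b1²) = 38.212710, √(r_a2²−r_b2²) = 56.059967
base pitch p_b = π·m·cos α = 9.503732
CR = (38.212710 + 56.059967 − 210.205500·sin 21.83800°)/9.503732 = 1.691934
contact ratio ≈ 1.6919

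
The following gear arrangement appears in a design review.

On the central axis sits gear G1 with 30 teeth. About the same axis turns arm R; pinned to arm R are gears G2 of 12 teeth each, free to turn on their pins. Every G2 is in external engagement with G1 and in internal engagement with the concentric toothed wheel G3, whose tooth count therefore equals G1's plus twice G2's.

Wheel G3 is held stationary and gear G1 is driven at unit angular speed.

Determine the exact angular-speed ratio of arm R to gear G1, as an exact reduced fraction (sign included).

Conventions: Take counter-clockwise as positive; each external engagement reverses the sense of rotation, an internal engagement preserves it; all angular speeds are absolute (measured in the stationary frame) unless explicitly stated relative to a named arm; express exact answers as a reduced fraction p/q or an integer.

5/14

topology: planetary set — G1 30T / G2 12T / G3 54T, arm = carrier (Willis)
ring teeth: 30 + 2·12 = 54
30(ω_sun−ω_arm) = −54(ω_ring−ω_arm),  ω_ring = 0, ω_sun = 1
30(1−ω_arm) = −54(0−ω_arm)  ⇒  84·ω_arm = 30  ⇒  ω_arm = 5/14
ω_out/ω_in = 5/14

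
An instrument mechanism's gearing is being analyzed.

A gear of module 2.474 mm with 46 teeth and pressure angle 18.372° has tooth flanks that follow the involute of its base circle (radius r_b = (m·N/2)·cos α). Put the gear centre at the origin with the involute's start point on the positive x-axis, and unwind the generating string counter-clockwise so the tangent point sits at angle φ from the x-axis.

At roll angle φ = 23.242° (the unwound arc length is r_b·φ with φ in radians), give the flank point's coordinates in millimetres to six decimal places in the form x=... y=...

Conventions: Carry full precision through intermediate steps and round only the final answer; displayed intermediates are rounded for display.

x=58.263631 y=1.181886

recognized (one wheel, involute flank): single-mesh tooth geometry, m = 2.474, N = 46
pitch radius r_p = m·N/2 = 2.474·46/2 = 56.902000
base radius r_b = r_p·cos α = 56.902000·cos 18.372° = 54.001714
roll angle φ = 23.242° = 0.40564942 rad
x = r_b·(cos φ + φ·sin φ) = 58.263631
y = r_b·(sin φ − φ·cos φ) = 1.181886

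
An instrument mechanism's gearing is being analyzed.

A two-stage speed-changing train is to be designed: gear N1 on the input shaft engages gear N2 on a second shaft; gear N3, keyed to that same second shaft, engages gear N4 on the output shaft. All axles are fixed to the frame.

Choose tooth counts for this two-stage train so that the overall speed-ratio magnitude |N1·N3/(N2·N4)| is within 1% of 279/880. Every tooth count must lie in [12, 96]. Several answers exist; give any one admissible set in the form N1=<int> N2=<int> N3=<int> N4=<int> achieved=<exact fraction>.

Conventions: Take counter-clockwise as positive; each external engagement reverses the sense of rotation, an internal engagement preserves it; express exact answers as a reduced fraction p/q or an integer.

N1=18 N2=20 N3=31 N4=88 achieved=279/880

topology: fixed-axis compound train — 2 stages, target 279/880
target = 279/880 in lowest terms: an exact hit needs N1·N3 = k·279 and N2·N4 = k·880 for one integer k, every count in [12, 96]; additionally prefer no 1:1 stage (N1 ≠ N2, N3 ≠ N4)
k = 1: no 1:1-free in-range split of k·279 and k·880 into factor pairs; take k = 2
k = 2: N1·N3 = 558 = 18·31, N2·N4 = 1760 = 20·88
achieved = 18·31/(20·88) = 279/880; |achieved − target| = 0 ≤ 279/88000 ✓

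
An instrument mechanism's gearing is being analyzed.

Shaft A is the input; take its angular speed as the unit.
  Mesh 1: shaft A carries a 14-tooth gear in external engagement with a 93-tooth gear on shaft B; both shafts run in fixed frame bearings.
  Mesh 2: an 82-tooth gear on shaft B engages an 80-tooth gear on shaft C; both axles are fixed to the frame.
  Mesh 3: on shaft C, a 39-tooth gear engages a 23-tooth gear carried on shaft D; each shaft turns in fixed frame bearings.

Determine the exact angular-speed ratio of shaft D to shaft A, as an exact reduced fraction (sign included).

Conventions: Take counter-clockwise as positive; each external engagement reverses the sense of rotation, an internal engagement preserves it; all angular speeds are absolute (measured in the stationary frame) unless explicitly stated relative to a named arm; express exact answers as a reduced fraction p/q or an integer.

-3731/14260

class = fixed-axis compound train [3 meshes; 3 ratios multiply, 3 sense flips]
mesh 1 [14T→93T]: running ratio 14/93, sense −
mesh 2 [82T→80T]: running ratio 287/1860, sense +
mesh 3 [39T→23T]: running ratio 3731/14260, sense −
ω_out/ω_in = -3731/14260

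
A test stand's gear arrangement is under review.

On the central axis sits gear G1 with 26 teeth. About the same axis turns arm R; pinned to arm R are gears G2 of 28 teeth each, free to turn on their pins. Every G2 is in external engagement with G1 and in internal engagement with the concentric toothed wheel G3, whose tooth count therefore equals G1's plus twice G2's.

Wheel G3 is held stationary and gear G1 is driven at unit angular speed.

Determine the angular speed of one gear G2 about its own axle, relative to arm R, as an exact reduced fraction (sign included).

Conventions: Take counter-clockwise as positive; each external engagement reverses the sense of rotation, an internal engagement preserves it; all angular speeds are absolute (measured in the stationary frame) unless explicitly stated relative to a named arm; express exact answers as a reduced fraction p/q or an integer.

-533/756

class = planetary set [G3 = 26+2·28 = 82; Willis about the carrier]
ring teeth: 26 + 2·28 = 82
26(ω_sun−ω_arm) = −82(ω_ring−ω_arm),  ω_ring = 0, ω_sun = 1
26(1−ω_arm) = −82(0−ω_arm)  ⇒  108·ω_arm = 26  ⇒  ω_arm = 13/54
sun–planet mesh: 26·(1−13/54) = −28·(ω_p−ω_arm)  ⇒  ω_p−ω_arm = -533/756
exact speed ratio = -533/756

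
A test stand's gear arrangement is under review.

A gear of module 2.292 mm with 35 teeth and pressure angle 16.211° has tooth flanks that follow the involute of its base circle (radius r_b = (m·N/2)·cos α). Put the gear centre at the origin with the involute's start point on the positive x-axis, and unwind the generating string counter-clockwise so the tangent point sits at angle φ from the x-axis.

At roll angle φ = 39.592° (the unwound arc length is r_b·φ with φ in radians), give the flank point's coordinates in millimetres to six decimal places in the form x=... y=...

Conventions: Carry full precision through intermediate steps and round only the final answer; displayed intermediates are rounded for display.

x=46.641741 y=4.037242

class = single-mesh tooth geometry [base-circle involute, m = 2.292, 35T]
pitch radius r_p = m·N/2 = 2.292·35/2 = 40.110000
base radius r_b = r_p·cos α = 40.110000·cos 16.211° = 38.515231
roll angle φ = 39.592° = 0.69101076 rad
x = r_b·(cos φ + φ·sin φ) = 46.641741
y = r_b·(sin φ − φ·cos φ) = 4.037242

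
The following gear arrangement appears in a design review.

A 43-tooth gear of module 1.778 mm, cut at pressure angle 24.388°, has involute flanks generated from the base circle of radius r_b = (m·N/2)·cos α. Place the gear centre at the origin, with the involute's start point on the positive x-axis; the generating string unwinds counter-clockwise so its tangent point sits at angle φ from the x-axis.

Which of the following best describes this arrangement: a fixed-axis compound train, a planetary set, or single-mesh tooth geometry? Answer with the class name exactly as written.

recognized (one wheel, involute flank): single-mesh tooth geometry, m = 1.778, N = 43
classification: single-mesh tooth geometry

single-mesh tooth geometry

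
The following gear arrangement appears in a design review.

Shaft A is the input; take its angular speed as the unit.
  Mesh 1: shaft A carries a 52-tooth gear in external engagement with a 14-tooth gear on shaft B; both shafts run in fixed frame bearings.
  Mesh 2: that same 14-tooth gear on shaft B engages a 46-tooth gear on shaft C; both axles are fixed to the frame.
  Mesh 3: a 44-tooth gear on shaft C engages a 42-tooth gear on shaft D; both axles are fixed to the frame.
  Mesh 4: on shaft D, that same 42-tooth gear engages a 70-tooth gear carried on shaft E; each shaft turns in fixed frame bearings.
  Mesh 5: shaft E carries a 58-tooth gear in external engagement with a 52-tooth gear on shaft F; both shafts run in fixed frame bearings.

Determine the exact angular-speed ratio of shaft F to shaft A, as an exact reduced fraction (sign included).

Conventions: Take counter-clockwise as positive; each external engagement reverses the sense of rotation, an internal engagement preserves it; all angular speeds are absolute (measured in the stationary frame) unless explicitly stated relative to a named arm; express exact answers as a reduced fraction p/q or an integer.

-638/805

class = fixed-axis compound train [5 meshes; 5 ratios multiply, 5 sense flips]
mesh 1 [52T→14T]: running ratio 26/7, sense −
mesh 2 [14T→46T]: running ratio 26/23, sense +
mesh 3 [44T→42T]: running ratio 572/483, sense −
mesh 4 [42T→70T]: running ratio 572/805, sense +
mesh 5 [58T→52T]: running ratio 638/805, sense −
ω_out/ω_in = -638/805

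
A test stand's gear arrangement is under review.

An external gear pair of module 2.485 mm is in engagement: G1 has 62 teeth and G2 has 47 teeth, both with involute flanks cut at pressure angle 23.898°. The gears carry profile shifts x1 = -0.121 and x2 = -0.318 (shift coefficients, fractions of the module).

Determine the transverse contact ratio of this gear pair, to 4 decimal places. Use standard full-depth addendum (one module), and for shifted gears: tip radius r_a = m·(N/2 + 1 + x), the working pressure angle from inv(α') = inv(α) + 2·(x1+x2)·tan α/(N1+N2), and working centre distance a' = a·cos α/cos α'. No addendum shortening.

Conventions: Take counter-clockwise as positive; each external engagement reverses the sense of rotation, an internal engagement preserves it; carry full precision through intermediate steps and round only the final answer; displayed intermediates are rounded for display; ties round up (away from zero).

class = single-mesh tooth geometry [involute pair 62T × 47T, m = 2.485]
base radii: r_b1 = 70.430643, r_b2 = 53.390971
tip radii: r_a1 = 79.219315, r_a2 = 60.092270
inv(α') = inv(23.898°) + 2·(-0.121-0.318)·tan α/(62+47) = 0.02242929  ⇒  α' = 22.80099°
a' = a·cos α / cos α' = 135.4325·cos 23.898°/cos 22.80099° = 134.317677
action lengths: √(r_a1²−r_b1²) = 36.266023, √(r_a2²−r_b2²) = 27.576894
base pitch p_b = π·m·cos α = 7.137561
CR = (36.266023 + 27.576894 − 134.317677·sin 22.80099°)/7.137561 = 1.651905
contact ratio ≈ 1.6519

1.6519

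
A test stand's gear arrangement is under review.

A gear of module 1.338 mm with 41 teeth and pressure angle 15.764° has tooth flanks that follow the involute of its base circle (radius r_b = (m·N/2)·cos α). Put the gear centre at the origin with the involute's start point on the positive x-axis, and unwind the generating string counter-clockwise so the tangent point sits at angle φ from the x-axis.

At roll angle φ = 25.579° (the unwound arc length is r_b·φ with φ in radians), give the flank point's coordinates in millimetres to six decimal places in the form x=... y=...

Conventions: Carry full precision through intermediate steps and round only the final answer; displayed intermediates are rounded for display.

x=28.898321 y=0.767435

class = single-mesh tooth geometry [base-circle involute, m = 1.338, 41T]
pitch radius r_p = m·N/2 = 1.338·41/2 = 27.429000
base radius r_b = r_p·cos α = 27.429000·cos 15.764° = 26.397365
roll angle φ = 25.579° = 0.44643777 rad
x = r_b·(cos φ + φ·sin φ) = 28.898321
y = r_b·(sin φ − φ·cos φ) = 0.767435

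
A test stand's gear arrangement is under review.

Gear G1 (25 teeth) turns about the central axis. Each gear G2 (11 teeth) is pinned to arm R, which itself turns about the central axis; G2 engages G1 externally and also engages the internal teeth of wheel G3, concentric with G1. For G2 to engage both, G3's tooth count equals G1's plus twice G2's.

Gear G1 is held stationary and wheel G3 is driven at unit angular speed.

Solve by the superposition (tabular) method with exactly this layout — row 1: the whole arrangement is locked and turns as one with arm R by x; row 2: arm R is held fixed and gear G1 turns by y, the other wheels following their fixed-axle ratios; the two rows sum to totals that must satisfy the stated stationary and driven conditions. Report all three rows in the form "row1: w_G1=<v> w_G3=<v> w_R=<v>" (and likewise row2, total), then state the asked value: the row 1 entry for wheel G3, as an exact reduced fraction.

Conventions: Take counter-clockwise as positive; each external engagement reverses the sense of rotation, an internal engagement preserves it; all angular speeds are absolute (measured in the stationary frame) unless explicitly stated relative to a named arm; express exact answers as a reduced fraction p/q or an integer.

row1: w_G1=47/72 w_G3=47/72 w_R=47/72
row2: w_G1=-47/72 w_G3=25/72 w_R=0
total: w_G1=0 w_G3=1 w_R=47/72
asked value: 47/72

topology: planetary set — G1 25T / G2 11T / G3 47T, arm = carrier (Willis)
row 1: whole set turns with the arm by x
row 2: sun turns y, ring = −(25/47)·y, arm 0
boundary: total ω_sun = x + y = 0 and total ω_ring = x − (25/47)·y = 1  ⇒  y = -47/72, x = 47/72
row 2 ring = −(25/47)·(-47/72) = 25/72
totals (row 1 + row 2): sun 47/72 + (-47/72) = 0, ring 47/72 + 25/72 = 1, arm 47/72 + 0 = 47/72
asked cell (row1, ring) = 47/72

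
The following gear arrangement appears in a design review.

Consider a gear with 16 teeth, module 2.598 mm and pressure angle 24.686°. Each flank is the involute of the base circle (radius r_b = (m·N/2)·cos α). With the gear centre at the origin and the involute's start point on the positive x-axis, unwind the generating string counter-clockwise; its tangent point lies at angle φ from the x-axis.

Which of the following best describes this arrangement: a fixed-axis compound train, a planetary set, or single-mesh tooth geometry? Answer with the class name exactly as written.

single-mesh tooth geometry

recognized (one wheel, involute flank): single-mesh tooth geometry, m = 2.598, N = 16
classification: single-mesh tooth geometry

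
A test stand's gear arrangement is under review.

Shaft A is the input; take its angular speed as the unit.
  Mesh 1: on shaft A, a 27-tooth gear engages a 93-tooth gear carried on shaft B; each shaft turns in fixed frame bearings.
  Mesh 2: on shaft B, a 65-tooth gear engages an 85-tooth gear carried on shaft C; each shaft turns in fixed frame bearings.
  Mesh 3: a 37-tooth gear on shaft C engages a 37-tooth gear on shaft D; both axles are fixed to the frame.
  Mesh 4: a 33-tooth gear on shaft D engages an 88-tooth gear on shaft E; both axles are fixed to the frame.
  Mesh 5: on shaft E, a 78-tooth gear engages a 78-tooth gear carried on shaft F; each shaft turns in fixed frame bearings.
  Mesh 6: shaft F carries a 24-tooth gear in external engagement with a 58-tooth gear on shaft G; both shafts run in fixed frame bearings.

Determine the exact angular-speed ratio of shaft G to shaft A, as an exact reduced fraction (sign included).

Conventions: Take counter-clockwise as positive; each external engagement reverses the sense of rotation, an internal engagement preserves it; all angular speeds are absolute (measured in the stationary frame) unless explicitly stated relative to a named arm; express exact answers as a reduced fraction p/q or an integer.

1053/30566

class = fixed-axis compound train [6 meshes; 6 ratios multiply, 6 sense flips]
mesh 1 [27T→93T]: running ratio 9/31, sense −
mesh 2 [65T→85T]: running ratio 117/527, sense +
mesh 3 [37T→37T]: running ratio 117/527, sense −
mesh 4 [33T→88T]: running ratio 351/4216, sense +
mesh 5 [78T→78T]: running ratio 351/4216, sense −
mesh 6 [24T→58T]: running ratio 1053/30566, sense +
ω_out/ω_in = 1053/30566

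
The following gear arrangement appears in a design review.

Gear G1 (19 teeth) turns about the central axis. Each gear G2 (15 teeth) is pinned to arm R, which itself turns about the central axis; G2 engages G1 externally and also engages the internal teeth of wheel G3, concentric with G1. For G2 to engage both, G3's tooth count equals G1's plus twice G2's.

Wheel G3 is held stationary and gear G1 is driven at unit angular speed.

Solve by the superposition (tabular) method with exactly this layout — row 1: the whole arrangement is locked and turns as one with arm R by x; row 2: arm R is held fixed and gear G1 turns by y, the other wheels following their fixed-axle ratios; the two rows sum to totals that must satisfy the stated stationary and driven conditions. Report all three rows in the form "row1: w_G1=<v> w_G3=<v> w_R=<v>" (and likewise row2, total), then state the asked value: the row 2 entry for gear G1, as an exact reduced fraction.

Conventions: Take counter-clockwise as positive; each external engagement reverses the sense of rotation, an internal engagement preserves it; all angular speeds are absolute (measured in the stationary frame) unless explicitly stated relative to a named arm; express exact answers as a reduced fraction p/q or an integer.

planetary set (19T centre, 15T on arm, 49T internal) — Willis relation
row 1 — lock + rotate with arm: ω_sun = ω_ring = ω_arm = x
row 2 — arm fixed, fixed-axis ratios: sun y, ring −(19/49)·y, arm 0
boundary: total ω_ring = x − (19/49)·y = 0 and total ω_sun = x + y = 1  ⇒  y = 49/68, x = 19/68
row 2 ring = −(19/49)·49/68 = -19/68
totals (row 1 + row 2): sun 19/68 + 49/68 = 1, ring 19/68 + (-19/68) = 0, arm 19/68 + 0 = 19/68
asked cell (row2, sun) = 49/68

row1: w_G1=19/68 w_G3=19/68 w_R=19/68
row2: w_G1=49/68 w_G3=-19/68 w_R=0
total: w_G1=1 w_G3=0 w_R=19/68
asked value: 49/68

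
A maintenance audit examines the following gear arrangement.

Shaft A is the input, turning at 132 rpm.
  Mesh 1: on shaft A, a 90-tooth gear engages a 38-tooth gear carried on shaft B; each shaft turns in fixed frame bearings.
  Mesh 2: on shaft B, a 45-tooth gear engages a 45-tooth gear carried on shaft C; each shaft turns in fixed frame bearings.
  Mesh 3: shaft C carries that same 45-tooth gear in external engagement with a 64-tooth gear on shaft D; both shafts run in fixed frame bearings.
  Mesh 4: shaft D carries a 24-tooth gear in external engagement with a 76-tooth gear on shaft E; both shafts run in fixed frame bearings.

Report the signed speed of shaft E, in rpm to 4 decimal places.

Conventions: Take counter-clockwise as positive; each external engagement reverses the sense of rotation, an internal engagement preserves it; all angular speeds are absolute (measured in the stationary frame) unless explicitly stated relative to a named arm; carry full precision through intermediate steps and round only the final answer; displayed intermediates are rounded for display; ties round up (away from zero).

+69.4166 rpm

recognized (5 fixed axles, 4 meshes): fixed-axis compound train
mesh 1 [90T→38T]: ω = 132.0000×90/38 = 312.6316 rpm, sense flips to −
mesh 2 [45T→45T]: ω = 312.6316×45/45 = 312.6316 rpm, sense flips to +
mesh 3 [45T→64T]: ω = 312.6316×45/64 = 219.8191 rpm, sense flips to −
mesh 4 [24T→76T]: ω = 219.8191×24/76 = 69.4166 rpm, sense flips to +
signed output speed = +69.4166 rpm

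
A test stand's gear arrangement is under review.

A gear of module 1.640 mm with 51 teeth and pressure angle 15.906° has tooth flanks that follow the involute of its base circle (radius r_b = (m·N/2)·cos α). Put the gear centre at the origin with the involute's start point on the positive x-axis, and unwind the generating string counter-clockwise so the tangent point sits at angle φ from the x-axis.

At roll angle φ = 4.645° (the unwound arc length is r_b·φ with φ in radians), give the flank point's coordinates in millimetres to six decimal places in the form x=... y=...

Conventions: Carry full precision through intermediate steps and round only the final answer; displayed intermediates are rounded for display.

x=40.350772 y=0.007139

topology: single-mesh involute geometry — m = 1.640, N = 51
pitch radius r_p = m·N/2 = 1.640·51/2 = 41.820000
base radius r_b = r_p·cos α = 41.820000·cos 15.906° = 40.218822
roll angle φ = 4.645° = 0.08107054 rad
x = r_b·(cos φ + φ·sin φ) = 40.350772
y = r_b·(sin φ − φ·cos φ) = 0.007139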